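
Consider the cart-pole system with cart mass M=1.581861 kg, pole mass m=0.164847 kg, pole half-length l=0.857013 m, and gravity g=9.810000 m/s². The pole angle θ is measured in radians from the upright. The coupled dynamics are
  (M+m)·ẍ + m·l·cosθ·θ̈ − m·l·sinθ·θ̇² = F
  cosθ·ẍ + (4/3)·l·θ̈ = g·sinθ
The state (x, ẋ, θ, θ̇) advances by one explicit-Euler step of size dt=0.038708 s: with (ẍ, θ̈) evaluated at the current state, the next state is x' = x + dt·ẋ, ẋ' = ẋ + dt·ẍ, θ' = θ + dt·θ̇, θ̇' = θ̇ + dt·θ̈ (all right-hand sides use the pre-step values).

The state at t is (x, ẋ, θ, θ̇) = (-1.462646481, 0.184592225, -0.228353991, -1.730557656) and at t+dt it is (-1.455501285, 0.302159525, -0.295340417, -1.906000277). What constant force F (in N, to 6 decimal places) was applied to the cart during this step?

F = 4.777326 N

ẍ = (ẋ'−ẋ)/dt = (0.302159525−0.184592225)/0.038708 = 3.037287
θ̈ = (θ̇'−θ̇)/dt = (-1.906000277−-1.730557656)/0.038708 = -4.532464
sinθ=-0.226375, cosθ=0.974040
F = (M+m)·ẍ + m·l·cosθ·θ̈ − m·l·sinθ·θ̇² = 5.305253 + -0.623706 − -0.095779 = 4.777326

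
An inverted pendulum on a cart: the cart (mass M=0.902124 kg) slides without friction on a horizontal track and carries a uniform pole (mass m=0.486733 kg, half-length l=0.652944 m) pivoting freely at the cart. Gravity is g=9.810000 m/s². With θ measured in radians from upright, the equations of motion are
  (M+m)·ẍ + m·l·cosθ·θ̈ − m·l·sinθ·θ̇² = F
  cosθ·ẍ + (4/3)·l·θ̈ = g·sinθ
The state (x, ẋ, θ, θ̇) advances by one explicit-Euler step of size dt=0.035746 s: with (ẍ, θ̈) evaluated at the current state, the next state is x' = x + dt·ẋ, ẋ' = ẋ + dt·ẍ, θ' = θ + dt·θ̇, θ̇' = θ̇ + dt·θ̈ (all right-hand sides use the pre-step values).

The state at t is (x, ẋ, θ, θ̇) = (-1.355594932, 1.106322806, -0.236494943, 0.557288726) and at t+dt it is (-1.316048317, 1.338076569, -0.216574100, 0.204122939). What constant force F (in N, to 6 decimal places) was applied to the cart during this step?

ẍ = (ẋ'−ẋ)/dt = (1.338076569−1.106322806)/0.035746 = 6.483348
θ̈ = (θ̇'−θ̇)/dt = (0.204122939−0.557288726)/0.035746 = -9.879869
sinθ=-0.234297, cosθ=0.972165
F = (M+m)·ẍ + m·l·cosθ·θ̈ − m·l·sinθ·θ̇² = 9.004443 + -3.052516 − -0.023126 = 5.975053

F = 5.975053 N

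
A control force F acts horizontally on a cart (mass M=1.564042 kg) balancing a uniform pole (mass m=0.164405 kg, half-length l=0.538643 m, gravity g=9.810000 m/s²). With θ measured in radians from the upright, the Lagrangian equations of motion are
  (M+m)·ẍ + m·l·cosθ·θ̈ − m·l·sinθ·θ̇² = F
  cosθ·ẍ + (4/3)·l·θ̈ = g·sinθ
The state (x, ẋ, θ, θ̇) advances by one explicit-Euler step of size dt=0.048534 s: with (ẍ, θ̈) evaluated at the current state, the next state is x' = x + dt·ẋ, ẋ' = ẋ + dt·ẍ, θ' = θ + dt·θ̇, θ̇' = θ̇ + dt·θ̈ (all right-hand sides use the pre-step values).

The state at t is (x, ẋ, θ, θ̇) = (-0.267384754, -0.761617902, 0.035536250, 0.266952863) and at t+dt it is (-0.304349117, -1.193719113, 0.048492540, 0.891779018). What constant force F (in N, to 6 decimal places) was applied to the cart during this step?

F = -14.249351 N

ẍ = (ẋ'−ẋ)/dt = (-1.193719113−-0.761617902)/0.048534 = -8.903062
θ̈ = (θ̇'−θ̇)/dt = (0.891779018−0.266952863)/0.048534 = 12.873988
sinθ=0.035529, cosθ=0.999369
F = (M+m)·ẍ + m·l·cosθ·θ̈ − m·l·sinθ·θ̇² = -15.388471 + 1.139344 − 0.000224 = -14.249351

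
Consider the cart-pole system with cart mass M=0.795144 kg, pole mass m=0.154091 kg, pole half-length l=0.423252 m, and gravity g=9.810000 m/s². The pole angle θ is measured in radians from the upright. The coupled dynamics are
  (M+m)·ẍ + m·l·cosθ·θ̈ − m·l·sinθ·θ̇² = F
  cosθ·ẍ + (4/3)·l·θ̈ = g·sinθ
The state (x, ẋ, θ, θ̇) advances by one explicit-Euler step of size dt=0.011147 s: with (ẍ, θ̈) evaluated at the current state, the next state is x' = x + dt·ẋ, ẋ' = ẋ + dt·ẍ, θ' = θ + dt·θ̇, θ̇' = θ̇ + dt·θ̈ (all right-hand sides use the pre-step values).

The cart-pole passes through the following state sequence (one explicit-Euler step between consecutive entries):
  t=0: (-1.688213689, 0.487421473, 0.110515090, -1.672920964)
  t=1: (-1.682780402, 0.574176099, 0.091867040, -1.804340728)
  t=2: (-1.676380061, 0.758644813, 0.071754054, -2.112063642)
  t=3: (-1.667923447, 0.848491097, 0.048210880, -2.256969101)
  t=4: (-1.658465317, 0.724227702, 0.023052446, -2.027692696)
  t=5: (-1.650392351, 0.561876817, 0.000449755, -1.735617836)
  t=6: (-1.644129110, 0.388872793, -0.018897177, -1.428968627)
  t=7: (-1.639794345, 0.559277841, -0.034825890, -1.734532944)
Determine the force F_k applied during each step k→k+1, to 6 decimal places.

step 0→1:
  ẍ = (ẋ'−ẋ)/dt = (0.574176099−0.487421473)/0.011147 = 7.782778
  θ̈ = (θ̇'−θ̇)/dt = (-1.804340728−-1.672920964)/0.011147 = -11.789698
  sinθ=0.110290, cosθ=0.993899
  F = (M+m)·ẍ + m·l·cosθ·θ̈ − m·l·sinθ·θ̇² = 7.387685 + -0.764225 − 0.020131 = 6.603329
step 1→2:
  ẍ = (ẋ'−ẋ)/dt = (0.758644813−0.574176099)/0.011147 = 16.548732
  θ̈ = (θ̇'−θ̇)/dt = (-2.112063642−-1.804340728)/0.011147 = -27.605895
  sinθ=0.091738, cosθ=0.995783
  F = (M+m)·ẍ + m·l·cosθ·θ̈ − m·l·sinθ·θ̇² = 15.708636 + -1.792846 − 0.019479 = 13.896311
step 2→3:
  ẍ = (ẋ'−ẋ)/dt = (0.848491097−0.758644813)/0.011147 = 8.060131
  θ̈ = (θ̇'−θ̇)/dt = (-2.256969101−-2.112063642)/0.011147 = -12.999503
  sinθ=0.071692, cosθ=0.997427
  F = (M+m)·ẍ + m·l·cosθ·θ̈ − m·l·sinθ·θ̇² = 7.650959 + -0.845637 − 0.020858 = 6.784464
step 3→4:
  ẍ = (ẋ'−ẋ)/dt = (0.724227702−0.848491097)/0.011147 = -11.147699
  θ̈ = (θ̇'−θ̇)/dt = (-2.027692696−-2.256969101)/0.011147 = 20.568440
  sinθ=0.048192, cosθ=0.998838
  F = (M+m)·ẍ + m·l·cosθ·θ̈ − m·l·sinθ·θ̇² = -10.581786 + 1.339901 − 0.016010 = -9.257895
step 4→5:
  ẍ = (ẋ'−ẋ)/dt = (0.561876817−0.724227702)/0.011147 = -14.564536
  θ̈ = (θ̇'−θ̇)/dt = (-1.735617836−-2.027692696)/0.011147 = 26.202105
  sinθ=0.023050, cosθ=0.999734
  F = (M+m)·ẍ + m·l·cosθ·θ̈ − m·l·sinθ·θ̇² = -13.825167 + 1.708430 − 0.006181 = -12.122919
step 5→6:
  ẍ = (ẋ'−ẋ)/dt = (0.388872793−0.561876817)/0.011147 = -15.520232
  θ̈ = (θ̇'−θ̇)/dt = (-1.428968627−-1.735617836)/0.011147 = 27.509573
  sinθ=0.000450, cosθ=1.000000
  F = (M+m)·ẍ + m·l·cosθ·θ̈ − m·l·sinθ·θ̇² = -14.732347 + 1.794156 − 0.000088 = -12.938280
step 6→7:
  ẍ = (ẋ'−ẋ)/dt = (0.559277841−0.388872793)/0.011147 = 15.287077
  θ̈ = (θ̇'−θ̇)/dt = (-1.734532944−-1.428968627)/0.011147 = -27.412247
  sinθ=-0.018896, cosθ=0.999821
  F = (M+m)·ẍ + m·l·cosθ·θ̈ − m·l·sinθ·θ̇² = 14.511029 + -1.787489 − -0.002516 = 12.726056

F_0 = 6.603329 N
F_1 = 13.896311 N
F_2 = 6.784464 N
F_3 = -9.257895 N
F_4 = -12.122919 N
F_5 = -12.938280 N
F_6 = 12.726056 N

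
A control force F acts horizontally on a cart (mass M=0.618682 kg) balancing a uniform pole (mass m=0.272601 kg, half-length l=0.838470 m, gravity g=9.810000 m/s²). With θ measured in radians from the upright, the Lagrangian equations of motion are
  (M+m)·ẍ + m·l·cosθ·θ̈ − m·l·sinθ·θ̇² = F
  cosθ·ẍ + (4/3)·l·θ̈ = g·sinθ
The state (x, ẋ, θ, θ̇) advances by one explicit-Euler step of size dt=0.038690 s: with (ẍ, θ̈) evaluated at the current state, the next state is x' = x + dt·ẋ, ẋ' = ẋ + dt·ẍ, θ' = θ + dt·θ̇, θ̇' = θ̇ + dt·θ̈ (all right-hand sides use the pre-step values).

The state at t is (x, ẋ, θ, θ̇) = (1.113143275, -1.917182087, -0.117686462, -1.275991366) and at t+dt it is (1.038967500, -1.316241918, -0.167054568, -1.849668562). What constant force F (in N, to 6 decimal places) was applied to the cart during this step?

ẍ = (ẋ'−ẋ)/dt = (-1.316241918−-1.917182087)/0.038690 = 15.532183
θ̈ = (θ̇'−θ̇)/dt = (-1.849668562−-1.275991366)/0.038690 = -14.827532
sinθ=-0.117415, cosθ=0.993083
F = (M+m)·ẍ + m·l·cosθ·θ̈ − m·l·sinθ·θ̇² = 13.843571 + -3.365653 − -0.043695 = 10.521613

F = 10.521613 N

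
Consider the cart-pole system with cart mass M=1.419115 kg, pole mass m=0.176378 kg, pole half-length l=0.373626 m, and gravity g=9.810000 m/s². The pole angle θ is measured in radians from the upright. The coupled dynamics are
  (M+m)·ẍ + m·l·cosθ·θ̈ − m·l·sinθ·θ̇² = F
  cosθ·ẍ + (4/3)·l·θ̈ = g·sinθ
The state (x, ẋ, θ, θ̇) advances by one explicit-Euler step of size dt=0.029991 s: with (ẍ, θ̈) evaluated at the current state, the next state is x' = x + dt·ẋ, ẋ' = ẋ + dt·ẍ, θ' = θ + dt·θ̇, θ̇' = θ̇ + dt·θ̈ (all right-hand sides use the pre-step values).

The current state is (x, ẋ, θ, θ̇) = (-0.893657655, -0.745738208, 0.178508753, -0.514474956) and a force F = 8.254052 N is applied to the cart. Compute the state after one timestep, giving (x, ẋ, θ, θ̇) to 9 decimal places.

sinθ=0.177562221, cosθ=0.984109576
temp = (F + m·l·θ̇²·sinθ)/(M+m) = (8.254052 + 0.003097138)/1.595493 = 5.175296374
θ̈ = (g·sinθ − cosθ·temp)/(l·(4/3 − m·cos²θ/(M+m))) = -7.314309260
ẍ = temp − m·l·θ̈·cosθ/(M+m) = 5.472602172
Euler: x'=-0.893657655+0.029991·-0.745738208=-0.916023090, ẋ'=-0.745738208+0.029991·5.472602172=-0.581609396
       θ'=0.178508753+0.029991·-0.514474956=0.163079135, θ̇'=-0.514474956+0.029991·-7.314309260=-0.733838405

(-0.916023090, -0.581609396, 0.163079135, -0.733838405)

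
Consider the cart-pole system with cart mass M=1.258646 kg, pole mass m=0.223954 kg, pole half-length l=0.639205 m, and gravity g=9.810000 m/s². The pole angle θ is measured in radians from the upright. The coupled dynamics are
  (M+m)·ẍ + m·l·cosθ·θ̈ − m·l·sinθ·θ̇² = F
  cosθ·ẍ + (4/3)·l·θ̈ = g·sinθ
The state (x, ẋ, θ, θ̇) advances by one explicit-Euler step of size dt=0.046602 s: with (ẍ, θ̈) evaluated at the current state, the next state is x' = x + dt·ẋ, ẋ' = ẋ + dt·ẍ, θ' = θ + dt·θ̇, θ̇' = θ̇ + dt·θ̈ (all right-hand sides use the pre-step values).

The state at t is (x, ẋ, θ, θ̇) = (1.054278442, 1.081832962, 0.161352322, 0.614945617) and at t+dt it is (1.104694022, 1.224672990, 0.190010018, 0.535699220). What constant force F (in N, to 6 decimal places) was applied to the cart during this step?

F = 4.295360 N

ẍ = (ẋ'−ẋ)/dt = (1.224672990−1.081832962)/0.046602 = 3.065105
θ̈ = (θ̇'−θ̇)/dt = (0.535699220−0.614945617)/0.046602 = -1.700493
sinθ=0.160653, cosθ=0.987011
F = (M+m)·ẍ + m·l·cosθ·θ̈ − m·l·sinθ·θ̇² = 4.544325 + -0.240268 − 0.008697 = 4.295360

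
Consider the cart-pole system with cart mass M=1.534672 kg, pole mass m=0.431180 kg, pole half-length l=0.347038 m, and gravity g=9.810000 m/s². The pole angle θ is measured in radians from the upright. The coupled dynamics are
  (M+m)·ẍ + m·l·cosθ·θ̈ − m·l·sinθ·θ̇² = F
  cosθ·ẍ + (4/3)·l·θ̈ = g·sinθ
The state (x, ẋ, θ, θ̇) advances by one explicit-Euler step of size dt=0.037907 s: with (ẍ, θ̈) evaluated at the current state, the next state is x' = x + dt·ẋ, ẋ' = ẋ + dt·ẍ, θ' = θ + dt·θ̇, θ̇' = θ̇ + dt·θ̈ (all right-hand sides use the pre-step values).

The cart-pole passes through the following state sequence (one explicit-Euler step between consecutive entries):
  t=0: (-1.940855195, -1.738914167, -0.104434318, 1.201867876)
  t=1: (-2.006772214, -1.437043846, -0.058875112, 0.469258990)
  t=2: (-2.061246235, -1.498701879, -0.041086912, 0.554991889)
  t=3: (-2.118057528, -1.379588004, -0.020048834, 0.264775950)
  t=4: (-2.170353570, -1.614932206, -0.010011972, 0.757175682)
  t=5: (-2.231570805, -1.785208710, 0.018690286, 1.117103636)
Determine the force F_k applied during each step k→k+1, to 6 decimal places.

step 0→1:
  ẍ = (ẋ'−ẋ)/dt = (-1.437043846−-1.738914167)/0.037907 = 7.963445
  θ̈ = (θ̇'−θ̇)/dt = (0.469258990−1.201867876)/0.037907 = -19.326480
  sinθ=-0.104245, cosθ=0.994552
  F = (M+m)·ẍ + m·l·cosθ·θ̈ − m·l·sinθ·θ̇² = 15.654955 + -2.876178 − -0.022532 = 12.801309
step 1→2:
  ẍ = (ẋ'−ẋ)/dt = (-1.498701879−-1.437043846)/0.037907 = -1.626561
  θ̈ = (θ̇'−θ̇)/dt = (0.554991889−0.469258990)/0.037907 = 2.261664
  sinθ=-0.058841, cosθ=0.998267
  F = (M+m)·ẍ + m·l·cosθ·θ̈ − m·l·sinθ·θ̇² = -3.197577 + 0.337840 − -0.001939 = -2.857799
step 2→3:
  ẍ = (ẋ'−ẋ)/dt = (-1.379588004−-1.498701879)/0.037907 = 3.142266
  θ̈ = (θ̇'−θ̇)/dt = (0.264775950−0.554991889)/0.037907 = -7.655999
  sinθ=-0.041075, cosθ=0.999156
  F = (M+m)·ẍ + m·l·cosθ·θ̈ − m·l·sinθ·θ̇² = 6.177230 + -1.144645 − -0.001893 = 5.034478
step 3→4:
  ẍ = (ẋ'−ẋ)/dt = (-1.614932206−-1.379588004)/0.037907 = -6.208463
  θ̈ = (θ̇'−θ̇)/dt = (0.757175682−0.264775950)/0.037907 = 12.989678
  sinθ=-0.020047, cosθ=0.999799
  F = (M+m)·ẍ + m·l·cosθ·θ̈ − m·l·sinθ·θ̇² = -12.204919 + 1.943331 − -0.000210 = -10.261378
step 4→5:
  ẍ = (ẋ'−ẋ)/dt = (-1.785208710−-1.614932206)/0.037907 = -4.491954
  θ̈ = (θ̇'−θ̇)/dt = (1.117103636−0.757175682)/0.037907 = 9.495026
  sinθ=-0.010012, cosθ=0.999950
  F = (M+m)·ẍ + m·l·cosθ·θ̈ − m·l·sinθ·θ̇² = -8.830517 + 1.420725 − -0.000859 = -7.408933

F_0 = 12.801309 N
F_1 = -2.857799 N
F_2 = 5.034478 N
F_3 = -10.261378 N
F_4 = -7.408933 N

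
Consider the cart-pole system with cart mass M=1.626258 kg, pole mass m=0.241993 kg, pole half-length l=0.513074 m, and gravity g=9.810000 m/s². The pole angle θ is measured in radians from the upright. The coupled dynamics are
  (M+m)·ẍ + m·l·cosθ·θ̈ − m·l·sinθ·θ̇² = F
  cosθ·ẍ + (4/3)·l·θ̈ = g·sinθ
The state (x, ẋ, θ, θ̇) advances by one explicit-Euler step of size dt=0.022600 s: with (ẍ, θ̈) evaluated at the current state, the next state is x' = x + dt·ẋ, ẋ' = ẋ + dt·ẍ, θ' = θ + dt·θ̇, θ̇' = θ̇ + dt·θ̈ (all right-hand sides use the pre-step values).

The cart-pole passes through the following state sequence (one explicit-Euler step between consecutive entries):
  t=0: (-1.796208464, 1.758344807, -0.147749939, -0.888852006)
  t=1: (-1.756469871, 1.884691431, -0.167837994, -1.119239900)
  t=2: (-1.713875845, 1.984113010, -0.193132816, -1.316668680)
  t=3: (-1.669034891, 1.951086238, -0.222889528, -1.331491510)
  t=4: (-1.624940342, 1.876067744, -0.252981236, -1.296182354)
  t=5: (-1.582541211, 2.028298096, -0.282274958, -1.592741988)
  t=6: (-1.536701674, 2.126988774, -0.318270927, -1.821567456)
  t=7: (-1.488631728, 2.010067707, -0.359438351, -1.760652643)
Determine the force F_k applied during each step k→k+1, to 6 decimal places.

F_0 = 9.207088 N
F_1 = 7.175367 N
F_2 = -2.768797 N
F_3 = -5.963636 N
F_4 = 11.059094 N
F_5 = 7.038720 N
F_6 = -9.218628 N

step 0→1:
  ẍ = (ẋ'−ẋ)/dt = (1.884691431−1.758344807)/0.022600 = 5.590559
  θ̈ = (θ̇'−θ̇)/dt = (-1.119239900−-0.888852006)/0.022600 = -10.194155
  sinθ=-0.147213, cosθ=0.989105
  F = (M+m)·ẍ + m·l·cosθ·θ̈ − m·l·sinθ·θ̇² = 10.444567 + -1.251919 − -0.014441 = 9.207088
step 1→2:
  ẍ = (ẋ'−ẋ)/dt = (1.984113010−1.884691431)/0.022600 = 4.399185
  θ̈ = (θ̇'−θ̇)/dt = (-1.316668680−-1.119239900)/0.022600 = -8.735787
  sinθ=-0.167051, cosθ=0.985948
  F = (M+m)·ẍ + m·l·cosθ·θ̈ − m·l·sinθ·θ̇² = 8.218782 + -1.069397 − -0.025982 = 7.175367
step 2→3:
  ẍ = (ẋ'−ẋ)/dt = (1.951086238−1.984113010)/0.022600 = -1.461362
  θ̈ = (θ̇'−θ̇)/dt = (-1.331491510−-1.316668680)/0.022600 = -0.655877
  sinθ=-0.191934, cosθ=0.981408
  F = (M+m)·ẍ + m·l·cosθ·θ̈ − m·l·sinθ·θ̇² = -2.730190 + -0.079920 − -0.041313 = -2.768797
step 3→4:
  ẍ = (ẋ'−ẋ)/dt = (1.876067744−1.951086238)/0.022600 = -3.319402
  θ̈ = (θ̇'−θ̇)/dt = (-1.296182354−-1.331491510)/0.022600 = 1.562352
  sinθ=-0.221049, cosθ=0.975263
  F = (M+m)·ẍ + m·l·cosθ·θ̈ − m·l·sinθ·θ̇² = -6.201477 + 0.189184 − -0.048657 = -5.963636
step 4→5:
  ẍ = (ẋ'−ẋ)/dt = (2.028298096−1.876067744)/0.022600 = 6.735856
  θ̈ = (θ̇'−θ̇)/dt = (-1.592741988−-1.296182354)/0.022600 = -13.122108
  sinθ=-0.250291, cosθ=0.968171
  F = (M+m)·ẍ + m·l·cosθ·θ̈ − m·l·sinθ·θ̇² = 12.584270 + -1.577387 − -0.052211 = 11.059094
step 5→6:
  ẍ = (ẋ'−ẋ)/dt = (2.126988774−2.028298096)/0.022600 = 4.366844
  θ̈ = (θ̇'−θ̇)/dt = (-1.821567456−-1.592741988)/0.022600 = -10.125021
  sinθ=-0.278541, cosθ=0.960424
  F = (M+m)·ẍ + m·l·cosθ·θ̈ − m·l·sinθ·θ̇² = 8.158361 + -1.207374 − -0.087733 = 7.038720
step 6→7:
  ẍ = (ẋ'−ẋ)/dt = (2.010067707−2.126988774)/0.022600 = -5.173499
  θ̈ = (θ̇'−θ̇)/dt = (-1.760652643−-1.821567456)/0.022600 = 2.695346
  sinθ=-0.312925, cosθ=0.949778
  F = (M+m)·ẍ + m·l·cosθ·θ̈ − m·l·sinθ·θ̇² = -9.665394 + 0.317848 − -0.128918 = -9.218628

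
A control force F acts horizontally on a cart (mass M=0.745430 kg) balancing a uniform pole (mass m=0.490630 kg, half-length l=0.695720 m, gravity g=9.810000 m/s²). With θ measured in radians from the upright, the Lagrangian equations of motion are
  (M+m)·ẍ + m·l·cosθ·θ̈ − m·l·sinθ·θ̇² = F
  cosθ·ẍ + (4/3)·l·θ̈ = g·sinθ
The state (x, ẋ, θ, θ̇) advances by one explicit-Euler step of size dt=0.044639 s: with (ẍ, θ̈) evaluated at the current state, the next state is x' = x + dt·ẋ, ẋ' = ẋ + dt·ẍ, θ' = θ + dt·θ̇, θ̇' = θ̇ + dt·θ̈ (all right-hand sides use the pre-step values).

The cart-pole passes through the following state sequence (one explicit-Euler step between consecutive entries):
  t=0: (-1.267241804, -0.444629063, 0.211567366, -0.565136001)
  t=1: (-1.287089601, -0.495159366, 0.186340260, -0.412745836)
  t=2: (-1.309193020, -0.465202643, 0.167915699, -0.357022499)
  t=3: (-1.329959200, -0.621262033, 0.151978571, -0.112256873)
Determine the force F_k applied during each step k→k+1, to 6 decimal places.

F_0 = -0.282784 N
F_1 = 1.237456 N
F_2 = -2.483252 N

step 0→1:
  ẍ = (ẋ'−ẋ)/dt = (-0.495159366−-0.444629063)/0.044639 = -1.131977
  θ̈ = (θ̇'−θ̇)/dt = (-0.412745836−-0.565136001)/0.044639 = 3.413835
  sinθ=0.209993, cosθ=0.977703
  F = (M+m)·ẍ + m·l·cosθ·θ̈ − m·l·sinθ·θ̇² = -1.399191 + 1.139300 − 0.022893 = -0.282784
step 1→2:
  ẍ = (ẋ'−ẋ)/dt = (-0.465202643−-0.495159366)/0.044639 = 0.671089
  θ̈ = (θ̇'−θ̇)/dt = (-0.357022499−-0.412745836)/0.044639 = 1.248311
  sinθ=0.185264, cosθ=0.982689
  F = (M+m)·ẍ + m·l·cosθ·θ̈ − m·l·sinθ·θ̇² = 0.829506 + 0.418723 − 0.010773 = 1.237456
step 2→3:
  ẍ = (ẋ'−ẋ)/dt = (-0.621262033−-0.465202643)/0.044639 = -3.496032
  θ̈ = (θ̇'−θ̇)/dt = (-0.112256873−-0.357022499)/0.044639 = 5.483224
  sinθ=0.167128, cosθ=0.985935
  F = (M+m)·ẍ + m·l·cosθ·θ̈ − m·l·sinθ·θ̇² = -4.321306 + 1.845325 − 0.007272 = -2.483252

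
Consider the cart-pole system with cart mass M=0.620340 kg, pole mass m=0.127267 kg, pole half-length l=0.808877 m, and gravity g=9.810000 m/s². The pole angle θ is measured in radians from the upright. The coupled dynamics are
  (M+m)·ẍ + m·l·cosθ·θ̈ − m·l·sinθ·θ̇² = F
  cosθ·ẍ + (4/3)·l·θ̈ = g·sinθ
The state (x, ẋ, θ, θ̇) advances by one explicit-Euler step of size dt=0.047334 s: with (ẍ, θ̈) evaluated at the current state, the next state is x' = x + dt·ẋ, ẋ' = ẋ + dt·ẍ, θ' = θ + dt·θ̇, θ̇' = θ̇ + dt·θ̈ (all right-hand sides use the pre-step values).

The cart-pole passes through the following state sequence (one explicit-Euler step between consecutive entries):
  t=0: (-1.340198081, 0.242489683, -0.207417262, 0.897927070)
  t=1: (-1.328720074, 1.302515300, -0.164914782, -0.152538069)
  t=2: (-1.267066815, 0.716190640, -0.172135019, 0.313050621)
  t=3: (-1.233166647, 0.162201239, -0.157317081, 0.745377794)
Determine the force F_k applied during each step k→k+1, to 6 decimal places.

step 0→1:
  ẍ = (ẋ'−ẋ)/dt = (1.302515300−0.242489683)/0.047334 = 22.394592
  θ̈ = (θ̇'−θ̇)/dt = (-0.152538069−0.897927070)/0.047334 = -22.192613
  sinθ=-0.205933, cosθ=0.978566
  F = (M+m)·ẍ + m·l·cosθ·θ̈ − m·l·sinθ·θ̇² = 16.742354 + -2.235614 − -0.017093 = 14.523832
step 1→2:
  ẍ = (ẋ'−ẋ)/dt = (0.716190640−1.302515300)/0.047334 = -12.386966
  θ̈ = (θ̇'−θ̇)/dt = (0.313050621−-0.152538069)/0.047334 = 9.836242
  sinθ=-0.164168, cosθ=0.986432
  F = (M+m)·ẍ + m·l·cosθ·θ̈ − m·l·sinθ·θ̇² = -9.260583 + 0.998837 − -0.000393 = -8.261352
step 2→3:
  ẍ = (ẋ'−ẋ)/dt = (0.162201239−0.716190640)/0.047334 = -11.703837
  θ̈ = (θ̇'−θ̇)/dt = (0.745377794−0.313050621)/0.047334 = 9.133544
  sinθ=-0.171286, cosθ=0.985221
  F = (M+m)·ẍ + m·l·cosθ·θ̈ − m·l·sinθ·θ̇² = -8.749870 + 0.926342 − -0.001728 = -7.821800

F_0 = 14.523832 N
F_1 = -8.261352 N
F_2 = -7.821800 N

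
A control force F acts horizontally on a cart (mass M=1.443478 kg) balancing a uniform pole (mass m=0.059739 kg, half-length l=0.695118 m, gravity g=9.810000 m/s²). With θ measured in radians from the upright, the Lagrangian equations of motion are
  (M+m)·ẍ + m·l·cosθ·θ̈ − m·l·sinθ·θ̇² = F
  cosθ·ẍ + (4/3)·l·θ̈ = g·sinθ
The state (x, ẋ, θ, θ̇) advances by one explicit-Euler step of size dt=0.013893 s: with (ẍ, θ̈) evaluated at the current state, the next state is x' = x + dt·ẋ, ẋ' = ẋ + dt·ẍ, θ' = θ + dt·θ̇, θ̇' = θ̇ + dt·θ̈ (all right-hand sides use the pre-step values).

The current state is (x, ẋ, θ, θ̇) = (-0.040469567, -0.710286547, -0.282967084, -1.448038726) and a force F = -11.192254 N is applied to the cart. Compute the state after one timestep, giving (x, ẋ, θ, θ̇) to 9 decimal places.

sinθ=-0.279205960, cosθ=0.960231239
temp = (F + m·l·θ̇²·sinθ)/(M+m) = (-11.192254 + -0.024310927)/1.503217 = -7.461707077
θ̈ = (g·sinθ − cosθ·temp)/(l·(4/3 − m·cos²θ/(M+m))) = 4.910344666
ẍ = temp − m·l·θ̈·cosθ/(M+m) = -7.591958541
Euler: x'=-0.040469567+0.013893·-0.710286547=-0.050337578, ẋ'=-0.710286547+0.013893·-7.591958541=-0.815761627
       θ'=-0.282967084+0.013893·-1.448038726=-0.303084686, θ̇'=-1.448038726+0.013893·4.910344666=-1.379819308

(-0.050337578, -0.815761627, -0.303084686, -1.379819308)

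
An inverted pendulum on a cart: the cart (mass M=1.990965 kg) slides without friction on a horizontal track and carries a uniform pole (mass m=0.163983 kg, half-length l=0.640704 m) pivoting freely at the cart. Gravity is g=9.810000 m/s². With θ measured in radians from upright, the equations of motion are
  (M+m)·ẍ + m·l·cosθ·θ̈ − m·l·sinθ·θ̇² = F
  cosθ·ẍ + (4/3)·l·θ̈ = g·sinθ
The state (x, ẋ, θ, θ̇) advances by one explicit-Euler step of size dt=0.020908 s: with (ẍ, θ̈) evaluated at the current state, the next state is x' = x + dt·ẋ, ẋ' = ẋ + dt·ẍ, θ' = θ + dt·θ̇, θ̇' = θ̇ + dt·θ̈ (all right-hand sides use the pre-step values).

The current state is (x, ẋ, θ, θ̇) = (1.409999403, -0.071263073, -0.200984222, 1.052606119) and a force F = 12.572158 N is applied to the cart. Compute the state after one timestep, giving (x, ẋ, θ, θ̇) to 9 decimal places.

sinθ=-0.199633838, cosθ=0.979870568
temp = (F + m·l·θ̇²·sinθ)/(M+m) = (12.572158 + -0.023239255)/2.154948 = 5.823304667
θ̈ = (g·sinθ − cosθ·temp)/(l·(4/3 − m·cos²θ/(M+m))) = -9.492101765
ẍ = temp − m·l·θ̈·cosθ/(M+m) = 6.276776761
Euler: x'=1.409999403+0.020908·-0.071263073=1.408509435, ẋ'=-0.071263073+0.020908·6.276776761=0.059971776
       θ'=-0.200984222+0.020908·1.052606119=-0.178976333, θ̇'=1.052606119+0.020908·-9.492101765=0.854145255

(1.408509435, 0.059971776, -0.178976333, 0.854145255)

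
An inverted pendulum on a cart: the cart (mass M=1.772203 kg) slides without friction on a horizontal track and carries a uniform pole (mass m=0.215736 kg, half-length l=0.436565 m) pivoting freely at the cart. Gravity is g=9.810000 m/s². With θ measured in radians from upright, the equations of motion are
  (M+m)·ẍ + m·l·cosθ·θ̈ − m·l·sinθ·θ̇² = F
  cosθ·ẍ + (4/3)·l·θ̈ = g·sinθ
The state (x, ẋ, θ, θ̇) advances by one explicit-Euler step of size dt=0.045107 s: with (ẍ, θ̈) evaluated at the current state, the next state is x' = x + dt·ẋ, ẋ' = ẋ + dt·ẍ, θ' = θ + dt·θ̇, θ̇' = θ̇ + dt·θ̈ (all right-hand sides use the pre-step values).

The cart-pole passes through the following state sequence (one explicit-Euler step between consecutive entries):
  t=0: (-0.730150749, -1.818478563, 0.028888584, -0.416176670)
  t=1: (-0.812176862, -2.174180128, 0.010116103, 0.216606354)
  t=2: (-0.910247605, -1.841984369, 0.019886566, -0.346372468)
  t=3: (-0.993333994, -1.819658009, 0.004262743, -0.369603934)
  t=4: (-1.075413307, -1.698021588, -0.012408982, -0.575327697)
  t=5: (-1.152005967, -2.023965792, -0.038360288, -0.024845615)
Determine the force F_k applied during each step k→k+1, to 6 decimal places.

step 0→1:
  ẍ = (ẋ'−ẋ)/dt = (-2.174180128−-1.818478563)/0.045107 = -7.885729
  θ̈ = (θ̇'−θ̇)/dt = (0.216606354−-0.416176670)/0.045107 = 14.028488
  sinθ=0.028885, cosθ=0.999583
  F = (M+m)·ẍ + m·l·cosθ·θ̈ − m·l·sinθ·θ̇² = -15.676348 + 1.320691 − 0.000471 = -14.356128
step 1→2:
  ẍ = (ẋ'−ẋ)/dt = (-1.841984369−-2.174180128)/0.045107 = 7.364617
  θ̈ = (θ̇'−θ̇)/dt = (-0.346372468−0.216606354)/0.045107 = -12.480964
  sinθ=0.010116, cosθ=0.999949
  F = (M+m)·ẍ + m·l·cosθ·θ̈ − m·l·sinθ·θ̇² = 14.640408 + -1.175432 − 0.000045 = 13.464932
step 2→3:
  ẍ = (ẋ'−ẋ)/dt = (-1.819658009−-1.841984369)/0.045107 = 0.494964
  θ̈ = (θ̇'−θ̇)/dt = (-0.369603934−-0.346372468)/0.045107 = -0.515030
  sinθ=0.019885, cosθ=0.999802
  F = (M+m)·ẍ + m·l·cosθ·θ̈ − m·l·sinθ·θ̇² = 0.983959 + -0.048497 − 0.000225 = 0.935237
step 3→4:
  ẍ = (ẋ'−ẋ)/dt = (-1.698021588−-1.819658009)/0.045107 = 2.696620
  θ̈ = (θ̇'−θ̇)/dt = (-0.575327697−-0.369603934)/0.045107 = -4.560795
  sinθ=0.004263, cosθ=0.999991
  F = (M+m)·ẍ + m·l·cosθ·θ̈ − m·l·sinθ·θ̇² = 5.360715 + -0.429544 − 0.000055 = 4.931116
step 4→5:
  ẍ = (ẋ'−ẋ)/dt = (-2.023965792−-1.698021588)/0.045107 = -7.226023
  θ̈ = (θ̇'−θ̇)/dt = (-0.024845615−-0.575327697)/0.045107 = 12.203917
  sinθ=-0.012409, cosθ=0.999923
  F = (M+m)·ẍ + m·l·cosθ·θ̈ − m·l·sinθ·θ̇² = -14.364892 + 1.149310 − -0.000387 = -13.215195

F_0 = -14.356128 N
F_1 = 13.464932 N
F_2 = 0.935237 N
F_3 = 4.931116 N
F_4 = -13.215195 N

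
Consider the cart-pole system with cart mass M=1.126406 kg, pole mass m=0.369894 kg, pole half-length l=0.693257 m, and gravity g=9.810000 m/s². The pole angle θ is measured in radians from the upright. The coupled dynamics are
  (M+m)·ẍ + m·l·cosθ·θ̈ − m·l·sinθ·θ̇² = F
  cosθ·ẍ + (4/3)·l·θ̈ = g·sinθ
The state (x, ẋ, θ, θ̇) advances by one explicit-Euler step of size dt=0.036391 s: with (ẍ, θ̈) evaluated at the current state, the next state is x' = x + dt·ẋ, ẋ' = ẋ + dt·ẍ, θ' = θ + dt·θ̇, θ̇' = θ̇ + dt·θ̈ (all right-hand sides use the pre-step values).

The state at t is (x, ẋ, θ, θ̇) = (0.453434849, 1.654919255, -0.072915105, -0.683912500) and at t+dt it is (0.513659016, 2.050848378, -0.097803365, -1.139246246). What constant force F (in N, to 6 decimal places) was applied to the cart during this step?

ẍ = (ẋ'−ẋ)/dt = (2.050848378−1.654919255)/0.036391 = 10.879864
θ̈ = (θ̇'−θ̇)/dt = (-1.139246246−-0.683912500)/0.036391 = -12.512263
sinθ=-0.072851, cosθ=0.997343
F = (M+m)·ẍ + m·l·cosθ·θ̈ − m·l·sinθ·θ̇² = 16.279540 + -3.200014 − -0.008738 = 13.088264

F = 13.088264 N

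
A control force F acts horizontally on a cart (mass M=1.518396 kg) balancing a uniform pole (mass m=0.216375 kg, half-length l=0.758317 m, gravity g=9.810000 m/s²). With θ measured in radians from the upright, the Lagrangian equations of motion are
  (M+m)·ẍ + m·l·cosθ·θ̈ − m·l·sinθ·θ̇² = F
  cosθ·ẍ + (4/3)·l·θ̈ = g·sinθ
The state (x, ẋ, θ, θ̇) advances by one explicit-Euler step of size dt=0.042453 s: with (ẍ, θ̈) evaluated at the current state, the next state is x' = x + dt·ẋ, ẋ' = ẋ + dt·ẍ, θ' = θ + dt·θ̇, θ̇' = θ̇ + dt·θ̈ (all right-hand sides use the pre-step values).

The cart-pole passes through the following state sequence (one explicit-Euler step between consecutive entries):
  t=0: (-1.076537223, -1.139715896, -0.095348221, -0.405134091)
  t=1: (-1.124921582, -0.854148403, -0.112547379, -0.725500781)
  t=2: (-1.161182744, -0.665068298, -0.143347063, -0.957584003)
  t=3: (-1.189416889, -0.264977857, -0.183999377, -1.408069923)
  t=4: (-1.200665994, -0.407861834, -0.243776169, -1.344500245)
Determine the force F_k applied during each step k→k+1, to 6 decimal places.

F_0 = 10.439210 N
F_1 = 6.844816 N
F_2 = 14.647252 N
F_3 = -5.537645 N

step 0→1:
  ẍ = (ẋ'−ẋ)/dt = (-0.854148403−-1.139715896)/0.042453 = 6.726674
  θ̈ = (θ̇'−θ̇)/dt = (-0.725500781−-0.405134091)/0.042453 = -7.546385
  sinθ=-0.095204, cosθ=0.995458
  F = (M+m)·ẍ + m·l·cosθ·θ̈ − m·l·sinθ·θ̇² = 11.669239 + -1.232593 − -0.002564 = 10.439210
step 1→2:
  ẍ = (ẋ'−ẋ)/dt = (-0.665068298−-0.854148403)/0.042453 = 4.453869
  θ̈ = (θ̇'−θ̇)/dt = (-0.957584003−-0.725500781)/0.042453 = -5.466827
  sinθ=-0.112310, cosθ=0.993673
  F = (M+m)·ẍ + m·l·cosθ·θ̈ − m·l·sinθ·θ̇² = 7.726443 + -0.891327 − -0.009700 = 6.844816
step 2→3:
  ẍ = (ẋ'−ẋ)/dt = (-0.264977857−-0.665068298)/0.042453 = 9.424315
  θ̈ = (θ̇'−θ̇)/dt = (-1.408069923−-0.957584003)/0.042453 = -10.611404
  sinθ=-0.142857, cosθ=0.989743
  F = (M+m)·ẍ + m·l·cosθ·θ̈ − m·l·sinθ·θ̇² = 16.349028 + -1.723270 − -0.021494 = 14.647252
step 3→4:
  ẍ = (ẋ'−ẋ)/dt = (-0.407861834−-0.264977857)/0.042453 = -3.365698
  θ̈ = (θ̇'−θ̇)/dt = (-1.344500245−-1.408069923)/0.042453 = 1.497413
  sinθ=-0.182963, cosθ=0.983120
  F = (M+m)·ẍ + m·l·cosθ·θ̈ − m·l·sinθ·θ̇² = -5.838715 + 0.241549 − -0.059521 = -5.537645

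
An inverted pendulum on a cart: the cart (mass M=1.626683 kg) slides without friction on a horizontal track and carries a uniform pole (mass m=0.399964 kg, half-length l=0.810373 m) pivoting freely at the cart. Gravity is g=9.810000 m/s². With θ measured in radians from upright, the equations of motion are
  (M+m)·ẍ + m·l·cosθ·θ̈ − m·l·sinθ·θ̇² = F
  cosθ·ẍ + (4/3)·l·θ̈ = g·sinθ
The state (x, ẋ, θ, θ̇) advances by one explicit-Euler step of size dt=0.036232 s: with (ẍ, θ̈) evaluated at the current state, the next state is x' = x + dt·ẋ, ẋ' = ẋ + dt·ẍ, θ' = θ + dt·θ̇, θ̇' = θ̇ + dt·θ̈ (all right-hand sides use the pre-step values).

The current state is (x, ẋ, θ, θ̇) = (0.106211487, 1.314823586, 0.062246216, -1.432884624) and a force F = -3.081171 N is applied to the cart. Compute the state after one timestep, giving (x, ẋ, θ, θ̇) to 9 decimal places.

sinθ=0.062206027, cosθ=0.998063330
temp = (F + m·l·θ̇²·sinθ)/(M+m) = (-3.081171 + 0.041396229)/2.026647 = -1.499903422
θ̈ = (g·sinθ − cosθ·temp)/(l·(4/3 − m·cos²θ/(M+m))) = 2.287526571
ẍ = temp − m·l·θ̈·cosθ/(M+m) = -1.865037193
Euler: x'=0.106211487+0.036232·1.314823586=0.153850175, ẋ'=1.314823586+0.036232·-1.865037193=1.247249558
       θ'=0.062246216+0.036232·-1.432884624=0.010329940, θ̇'=-1.432884624+0.036232·2.287526571=-1.350002961

(0.153850175, 1.247249558, 0.010329940, -1.350002961)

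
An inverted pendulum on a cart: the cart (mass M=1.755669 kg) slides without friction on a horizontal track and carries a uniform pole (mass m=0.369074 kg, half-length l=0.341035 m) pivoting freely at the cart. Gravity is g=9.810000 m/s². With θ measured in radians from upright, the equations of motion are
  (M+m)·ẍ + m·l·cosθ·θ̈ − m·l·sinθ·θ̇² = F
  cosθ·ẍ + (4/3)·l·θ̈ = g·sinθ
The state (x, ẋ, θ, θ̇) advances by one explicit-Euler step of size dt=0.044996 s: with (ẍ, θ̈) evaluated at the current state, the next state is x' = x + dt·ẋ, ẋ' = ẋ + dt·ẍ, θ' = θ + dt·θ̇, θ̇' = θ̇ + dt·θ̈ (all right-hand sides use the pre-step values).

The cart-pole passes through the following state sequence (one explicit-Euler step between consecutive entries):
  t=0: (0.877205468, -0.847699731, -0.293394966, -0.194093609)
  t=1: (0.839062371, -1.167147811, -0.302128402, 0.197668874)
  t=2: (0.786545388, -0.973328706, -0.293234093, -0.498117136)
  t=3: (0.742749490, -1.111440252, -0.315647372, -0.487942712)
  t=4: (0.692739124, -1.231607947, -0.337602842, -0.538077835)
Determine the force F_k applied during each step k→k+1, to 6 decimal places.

F_0 = -14.034147 N
F_1 = 7.295577 N
F_2 = -6.485452 N
F_3 = -5.798415 N

step 0→1:
  ẍ = (ẋ'−ẋ)/dt = (-1.167147811−-0.847699731)/0.044996 = -7.099477
  θ̈ = (θ̇'−θ̇)/dt = (0.197668874−-0.194093609)/0.044996 = 8.706607
  sinθ=-0.289204, cosθ=0.957268
  F = (M+m)·ẍ + m·l·cosθ·θ̈ − m·l·sinθ·θ̇² = -15.084565 + 1.049046 − -0.001371 = -14.034147
step 1→2:
  ẍ = (ẋ'−ẋ)/dt = (-0.973328706−-1.167147811)/0.044996 = 4.307474
  θ̈ = (θ̇'−θ̇)/dt = (-0.498117136−0.197668874)/0.044996 = -15.463286
  sinθ=-0.297553, cosθ=0.954705
  F = (M+m)·ẍ + m·l·cosθ·θ̈ − m·l·sinθ·θ̇² = 9.152275 + -1.858162 − -0.001463 = 7.295577
step 2→3:
  ẍ = (ẋ'−ẋ)/dt = (-1.111440252−-0.973328706)/0.044996 = -3.069418
  θ̈ = (θ̇'−θ̇)/dt = (-0.487942712−-0.498117136)/0.044996 = 0.226118
  sinθ=-0.289050, cosθ=0.957314
  F = (M+m)·ẍ + m·l·cosθ·θ̈ − m·l·sinθ·θ̇² = -6.521725 + 0.027246 − -0.009027 = -6.485452
step 3→4:
  ẍ = (ẋ'−ẋ)/dt = (-1.231607947−-1.111440252)/0.044996 = -2.670631
  θ̈ = (θ̇'−θ̇)/dt = (-0.538077835−-0.487942712)/0.044996 = -1.114213
  sinθ=-0.310432, cosθ=0.950596
  F = (M+m)·ẍ + m·l·cosθ·θ̈ − m·l·sinθ·θ̇² = -5.674404 + -0.133314 − -0.009303 = -5.798415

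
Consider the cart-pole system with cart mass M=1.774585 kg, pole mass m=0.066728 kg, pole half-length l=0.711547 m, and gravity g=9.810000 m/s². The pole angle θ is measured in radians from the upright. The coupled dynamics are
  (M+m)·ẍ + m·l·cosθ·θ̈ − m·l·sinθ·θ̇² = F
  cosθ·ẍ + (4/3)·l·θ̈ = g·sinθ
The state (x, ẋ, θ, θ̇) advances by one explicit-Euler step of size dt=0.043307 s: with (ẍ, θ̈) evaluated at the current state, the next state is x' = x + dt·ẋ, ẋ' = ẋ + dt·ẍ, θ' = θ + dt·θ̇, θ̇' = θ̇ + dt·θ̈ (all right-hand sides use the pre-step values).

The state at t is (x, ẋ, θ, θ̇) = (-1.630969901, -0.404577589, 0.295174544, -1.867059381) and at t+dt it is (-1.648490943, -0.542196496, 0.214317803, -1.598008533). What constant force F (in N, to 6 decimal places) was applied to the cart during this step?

F = -5.617165 N

ẍ = (ẋ'−ẋ)/dt = (-0.542196496−-0.404577589)/0.043307 = -3.177752
θ̈ = (θ̇'−θ̇)/dt = (-1.598008533−-1.867059381)/0.043307 = 6.212641
sinθ=0.290907, cosθ=0.956751
F = (M+m)·ẍ + m·l·cosθ·θ̈ − m·l·sinθ·θ̇² = -5.851236 + 0.282220 − 0.048148 = -5.617165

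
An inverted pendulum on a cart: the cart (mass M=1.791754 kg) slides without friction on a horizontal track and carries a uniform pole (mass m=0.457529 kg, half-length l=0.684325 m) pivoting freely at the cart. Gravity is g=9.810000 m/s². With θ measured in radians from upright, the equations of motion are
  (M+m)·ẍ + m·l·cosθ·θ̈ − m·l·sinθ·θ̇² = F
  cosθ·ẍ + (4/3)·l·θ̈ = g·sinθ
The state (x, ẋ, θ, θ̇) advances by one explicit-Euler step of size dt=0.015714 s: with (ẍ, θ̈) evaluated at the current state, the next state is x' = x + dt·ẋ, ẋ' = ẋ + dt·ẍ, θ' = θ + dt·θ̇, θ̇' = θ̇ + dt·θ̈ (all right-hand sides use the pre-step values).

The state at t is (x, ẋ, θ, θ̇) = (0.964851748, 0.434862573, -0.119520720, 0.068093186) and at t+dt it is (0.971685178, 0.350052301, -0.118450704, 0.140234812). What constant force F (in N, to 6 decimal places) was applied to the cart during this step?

ẍ = (ẋ'−ẋ)/dt = (0.350052301−0.434862573)/0.015714 = -5.397115
θ̈ = (θ̇'−θ̇)/dt = (0.140234812−0.068093186)/0.015714 = 4.590914
sinθ=-0.119236, cosθ=0.992866
F = (M+m)·ẍ + m·l·cosθ·θ̈ − m·l·sinθ·θ̇² = -12.139640 + 1.427154 − -0.000173 = -10.712313

F = -10.712313 N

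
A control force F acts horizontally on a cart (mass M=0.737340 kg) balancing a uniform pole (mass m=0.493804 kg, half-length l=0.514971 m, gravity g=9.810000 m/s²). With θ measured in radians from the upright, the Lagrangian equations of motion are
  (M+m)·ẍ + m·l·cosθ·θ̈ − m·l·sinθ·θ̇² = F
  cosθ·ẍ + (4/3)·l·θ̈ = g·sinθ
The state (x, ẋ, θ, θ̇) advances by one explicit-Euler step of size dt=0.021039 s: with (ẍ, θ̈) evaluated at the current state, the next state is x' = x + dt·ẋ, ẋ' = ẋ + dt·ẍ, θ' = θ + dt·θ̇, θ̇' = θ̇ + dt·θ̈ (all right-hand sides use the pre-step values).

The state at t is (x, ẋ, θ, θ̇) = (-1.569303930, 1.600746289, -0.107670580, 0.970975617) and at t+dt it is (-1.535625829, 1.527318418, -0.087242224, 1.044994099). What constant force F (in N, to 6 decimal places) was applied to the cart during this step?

F = -3.381564 N

ẍ = (ẋ'−ẋ)/dt = (1.527318418−1.600746289)/0.021039 = -3.490084
θ̈ = (θ̇'−θ̇)/dt = (1.044994099−0.970975617)/0.021039 = 3.518156
sinθ=-0.107463, cosθ=0.994209
F = (M+m)·ẍ + m·l·cosθ·θ̈ − m·l·sinθ·θ̇² = -4.296796 + 0.889468 − -0.025764 = -3.381564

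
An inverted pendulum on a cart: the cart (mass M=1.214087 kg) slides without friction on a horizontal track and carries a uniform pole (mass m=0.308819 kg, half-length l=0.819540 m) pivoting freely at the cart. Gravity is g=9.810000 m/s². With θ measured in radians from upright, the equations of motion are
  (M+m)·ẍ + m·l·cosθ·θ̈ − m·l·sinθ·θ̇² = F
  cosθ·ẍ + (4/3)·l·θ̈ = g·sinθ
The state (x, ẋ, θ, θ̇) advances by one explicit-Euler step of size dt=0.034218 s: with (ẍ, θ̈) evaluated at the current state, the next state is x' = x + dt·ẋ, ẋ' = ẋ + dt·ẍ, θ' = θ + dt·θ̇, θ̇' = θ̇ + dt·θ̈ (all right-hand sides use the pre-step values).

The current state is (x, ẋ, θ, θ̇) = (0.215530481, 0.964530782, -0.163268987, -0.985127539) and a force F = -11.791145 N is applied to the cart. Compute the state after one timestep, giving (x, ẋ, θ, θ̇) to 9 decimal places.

(0.248534795, 0.662108484, -0.196978081, -0.761980063)

sinθ=-0.162544583, cosθ=0.986701200
temp = (F + m·l·θ̇²·sinθ)/(M+m) = (-11.791145 + -0.039923774)/1.522906 = -7.768745263
θ̈ = (g·sinθ − cosθ·temp)/(l·(4/3 − m·cos²θ/(M+m))) = 6.521347716
ẍ = temp − m·l·θ̈·cosθ/(M+m) = -8.838105629
Euler: x'=0.215530481+0.034218·0.964530782=0.248534795, ẋ'=0.964530782+0.034218·-8.838105629=0.662108484
       θ'=-0.163268987+0.034218·-0.985127539=-0.196978081, θ̇'=-0.985127539+0.034218·6.521347716=-0.761980063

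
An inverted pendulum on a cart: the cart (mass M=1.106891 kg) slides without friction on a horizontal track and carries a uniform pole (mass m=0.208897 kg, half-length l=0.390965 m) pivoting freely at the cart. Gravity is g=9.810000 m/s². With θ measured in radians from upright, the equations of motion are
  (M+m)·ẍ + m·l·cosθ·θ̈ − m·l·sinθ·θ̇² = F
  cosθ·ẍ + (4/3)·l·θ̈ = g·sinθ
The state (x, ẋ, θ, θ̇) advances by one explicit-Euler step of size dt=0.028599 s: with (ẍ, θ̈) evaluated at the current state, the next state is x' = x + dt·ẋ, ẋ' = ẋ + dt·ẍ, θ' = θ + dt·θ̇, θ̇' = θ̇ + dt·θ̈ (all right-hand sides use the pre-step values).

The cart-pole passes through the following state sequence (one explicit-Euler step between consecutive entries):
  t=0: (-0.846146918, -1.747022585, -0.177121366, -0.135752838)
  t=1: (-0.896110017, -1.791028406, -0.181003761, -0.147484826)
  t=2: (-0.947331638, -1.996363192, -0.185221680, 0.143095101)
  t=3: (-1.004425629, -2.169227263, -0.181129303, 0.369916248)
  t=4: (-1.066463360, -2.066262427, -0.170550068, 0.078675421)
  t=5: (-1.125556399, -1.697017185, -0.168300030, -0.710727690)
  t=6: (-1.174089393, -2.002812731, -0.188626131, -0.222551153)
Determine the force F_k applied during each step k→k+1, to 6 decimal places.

F_0 = -2.057342 N
F_1 = -8.630495 N
F_2 = -7.316190 N
F_3 = 3.921135 N
F_4 = 14.766762 N
F_5 = -12.687777 N

step 0→1:
  ẍ = (ẋ'−ẋ)/dt = (-1.791028406−-1.747022585)/0.028599 = -1.538719
  θ̈ = (θ̇'−θ̇)/dt = (-0.147484826−-0.135752838)/0.028599 = -0.410224
  sinθ=-0.176197, cosθ=0.984355
  F = (M+m)·ẍ + m·l·cosθ·θ̈ − m·l·sinθ·θ̇² = -2.024628 + -0.032979 − -0.000265 = -2.057342
step 1→2:
  ẍ = (ẋ'−ẋ)/dt = (-1.996363192−-1.791028406)/0.028599 = -7.179789
  θ̈ = (θ̇'−θ̇)/dt = (0.143095101−-0.147484826)/0.028599 = 10.160493
  sinθ=-0.180017, cosθ=0.983663
  F = (M+m)·ẍ + m·l·cosθ·θ̈ − m·l·sinθ·θ̇² = -9.447080 + 0.816265 − -0.000320 = -8.630495
step 2→3:
  ẍ = (ẋ'−ẋ)/dt = (-2.169227263−-1.996363192)/0.028599 = -6.044410
  θ̈ = (θ̇'−θ̇)/dt = (0.369916248−0.143095101)/0.028599 = 7.931087
  sinθ=-0.184164, cosθ=0.982895
  F = (M+m)·ẍ + m·l·cosθ·θ̈ − m·l·sinθ·θ̇² = -7.953162 + 0.636664 − -0.000308 = -7.316190
step 3→4:
  ẍ = (ẋ'−ẋ)/dt = (-2.066262427−-2.169227263)/0.028599 = 3.600295
  θ̈ = (θ̇'−θ̇)/dt = (0.078675421−0.369916248)/0.028599 = -10.183602
  sinθ=-0.180141, cosθ=0.983641
  F = (M+m)·ẍ + m·l·cosθ·θ̈ − m·l·sinθ·θ̇² = 4.737225 + -0.818103 − -0.002013 = 3.921135
step 4→5:
  ẍ = (ẋ'−ẋ)/dt = (-1.697017185−-2.066262427)/0.028599 = 12.911124
  θ̈ = (θ̇'−θ̇)/dt = (-0.710727690−0.078675421)/0.028599 = -27.602473
  sinθ=-0.169724, cosθ=0.985492
  F = (M+m)·ẍ + m·l·cosθ·θ̈ − m·l·sinθ·θ̇² = 16.988302 + -2.221626 − -0.000086 = 14.766762
step 5→6:
  ẍ = (ẋ'−ẋ)/dt = (-2.002812731−-1.697017185)/0.028599 = -10.692526
  θ̈ = (θ̇'−θ̇)/dt = (-0.222551153−-0.710727690)/0.028599 = 17.069707
  sinθ=-0.167507, cosθ=0.985871
  F = (M+m)·ẍ + m·l·cosθ·θ̈ − m·l·sinθ·θ̇² = -14.069097 + 1.374410 − -0.006910 = -12.687777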